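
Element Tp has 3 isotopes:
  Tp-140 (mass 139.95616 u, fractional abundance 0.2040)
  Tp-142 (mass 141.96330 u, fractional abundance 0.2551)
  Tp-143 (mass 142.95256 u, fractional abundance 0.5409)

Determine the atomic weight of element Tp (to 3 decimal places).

142.089 u

The abundance-weighted mean is 0.2040 × 139.95616 + 0.2551 × 141.96330 + 0.5409 × 142.95256
= 28.551057 + 36.214838 + 77.323040 = 142.088935 u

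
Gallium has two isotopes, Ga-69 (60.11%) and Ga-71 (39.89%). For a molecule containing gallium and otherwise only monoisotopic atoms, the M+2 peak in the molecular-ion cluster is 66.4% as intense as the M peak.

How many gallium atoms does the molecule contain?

1

The M+2/M ratio from n Ga atoms is n · q/p = n · 0.3989/0.6011.
n = 0.664 × 0.6011/0.3989 = 1.00 ≈ 1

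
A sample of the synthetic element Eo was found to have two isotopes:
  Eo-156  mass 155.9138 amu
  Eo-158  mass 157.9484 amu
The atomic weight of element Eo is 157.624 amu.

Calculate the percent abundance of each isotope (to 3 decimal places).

Writing the weighted mean with unknown fraction x of Eo-156:
155.9138·x + 157.9484·(1 − x) = 157.624
(155.9138 − 157.9484)·x = 157.624 − 157.9484
x = -0.3244 / -2.0346 = 0.15944 → 15.944% Eo-156, 84.056% Eo-158.

Eo-156: 15.944%, Eo-158: 84.056%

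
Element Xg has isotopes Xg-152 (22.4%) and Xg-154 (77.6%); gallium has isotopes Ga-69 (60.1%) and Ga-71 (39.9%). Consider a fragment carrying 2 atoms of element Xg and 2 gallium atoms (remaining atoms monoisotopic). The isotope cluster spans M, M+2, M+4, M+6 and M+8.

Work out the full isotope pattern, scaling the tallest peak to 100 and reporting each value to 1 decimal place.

Element Xg pattern (n=2): 0.050176 : 0.347648 : 0.602176
Gallium pattern (n=2): 0.361201 : 0.479598 : 0.159201
Convolve the two distributions (both contribute in 2-u steps):
  M: 0.050176×0.361201 = 0.018124
  M+2: 0.050176×0.479598 + 0.347648×0.361201 = 0.149635
  M+4: 0.050176×0.159201 + 0.347648×0.479598 + 0.602176×0.361201 = 0.392226
  M+6: 0.347648×0.159201 + 0.602176×0.479598 = 0.344148
  M+8: 0.602176×0.159201 = 0.095867
Scale to base peak (0.392226) = 100: 4.6 : 38.2 : 100.0 : 87.7 : 24.4

4.6 : 38.2 : 100.0 : 87.7 : 24.4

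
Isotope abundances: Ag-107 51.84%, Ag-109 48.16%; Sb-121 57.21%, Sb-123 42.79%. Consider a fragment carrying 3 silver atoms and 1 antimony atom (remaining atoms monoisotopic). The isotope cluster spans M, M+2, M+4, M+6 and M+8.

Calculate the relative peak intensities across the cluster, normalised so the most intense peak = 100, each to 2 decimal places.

Silver pattern (n=3): 0.13931407 : 0.38827347 : 0.36071085 : 0.11170161
Antimony pattern (n=1): 0.5721 : 0.4279
Convolve the two distributions (both contribute in 2-u steps):
  M: 0.13931407×0.5721 = 0.079702
  M+2: 0.13931407×0.4279 + 0.38827347×0.5721 = 0.281744
  M+4: 0.38827347×0.4279 + 0.36071085×0.5721 = 0.372505
  M+6: 0.36071085×0.4279 + 0.11170161×0.5721 = 0.218253
  M+8: 0.11170161×0.4279 = 0.047797
Scale to base peak (0.372505) = 100: 21.40 : 75.63 : 100.00 : 58.59 : 12.83

21.40 : 75.63 : 100.00 : 58.59 : 12.83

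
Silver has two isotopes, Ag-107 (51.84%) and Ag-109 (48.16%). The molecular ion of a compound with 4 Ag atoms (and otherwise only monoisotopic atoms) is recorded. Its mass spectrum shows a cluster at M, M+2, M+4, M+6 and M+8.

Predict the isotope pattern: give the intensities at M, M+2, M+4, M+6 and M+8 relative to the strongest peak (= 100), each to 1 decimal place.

19.3 : 71.8 : 100.0 : 61.9 : 14.4

Each Ag atom is independently Ag-107 (p = 0.5184) or Ag-109 (q = 0.4816); the cluster is the binomial expansion (p + q)^4.
P(M) = 0.5184^4 = 0.072220
P(M+2) = 4 × 0.5184^3 × 0.4816^1 = 0.268375
P(M+4) = 6 × 0.5184^2 × 0.4816^2 = 0.373985
P(M+6) = 4 × 0.5184^1 × 0.4816^3 = 0.231624
P(M+8) = 0.4816^4 = 0.053795
The M+4 peak is largest (0.373985); scaling to 100 gives 19.3 : 71.8 : 100.0 : 61.9 : 14.4.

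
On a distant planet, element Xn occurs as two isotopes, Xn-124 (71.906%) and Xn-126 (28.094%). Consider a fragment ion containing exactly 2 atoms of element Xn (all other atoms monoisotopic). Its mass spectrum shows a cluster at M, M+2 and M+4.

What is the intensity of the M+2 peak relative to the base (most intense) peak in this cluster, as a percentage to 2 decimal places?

78.14%

Term probabilities: M 0.5170, M+2 0.4040, M+4 0.0789. Base peak = M.
P(M) = C(2,0) × 0.71906^2 × 0.28094^0 = 1 × 0.51704728 × 1.0000 = 0.517047 (base)
P(M+2) = C(2,1) × 0.71906^1 × 0.28094^1 = 2 × 0.71906 × 0.28094 = 0.404025
Relative intensity = 0.404025 / 0.517047 × 100 = 78.14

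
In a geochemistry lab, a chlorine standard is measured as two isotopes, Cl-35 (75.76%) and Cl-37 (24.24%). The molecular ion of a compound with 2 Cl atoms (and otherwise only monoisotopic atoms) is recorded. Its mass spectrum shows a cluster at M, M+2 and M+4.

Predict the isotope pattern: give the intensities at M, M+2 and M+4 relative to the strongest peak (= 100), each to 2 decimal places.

100.00 : 63.99 : 10.24

Each Cl atom is independently Cl-35 (p = 0.7576) or Cl-37 (q = 0.2424); the cluster is the binomial expansion (p + q)^2.
P(M) = 0.7576^2 = 0.573958
P(M+2) = 2 × 0.7576^1 × 0.2424^1 = 0.367284
P(M+4) = 0.2424^2 = 0.058758
The M peak is largest (0.573958); scaling to 100 gives 100.00 : 63.99 : 10.24.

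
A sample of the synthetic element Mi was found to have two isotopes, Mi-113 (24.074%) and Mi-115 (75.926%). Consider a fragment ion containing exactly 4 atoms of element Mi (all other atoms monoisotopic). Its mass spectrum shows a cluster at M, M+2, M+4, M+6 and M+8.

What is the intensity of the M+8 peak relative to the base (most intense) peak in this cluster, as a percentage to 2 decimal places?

78.85%

Term probabilities: M 0.0034, M+2 0.0424, M+4 0.2005, M+6 0.4215, M+8 0.3323. Base peak = M+6.
P(M+6) = C(4,3) × 0.24074^1 × 0.75926^3 = 4 × 0.24074 × 0.43769498 = 0.421483 (base)
P(M+8) = C(4,4) × 0.24074^0 × 0.75926^4 = 1 × 1.0000 × 0.33232429 = 0.332324
Relative intensity = 0.332324 / 0.421483 × 100 = 78.85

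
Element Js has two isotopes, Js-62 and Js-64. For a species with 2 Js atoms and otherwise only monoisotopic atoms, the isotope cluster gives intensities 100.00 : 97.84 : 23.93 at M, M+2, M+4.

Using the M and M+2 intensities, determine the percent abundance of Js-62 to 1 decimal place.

If p is the fraction of Js that is Js-62, then I(M+2)/I(M) = [C(2,1)·p^1·(1−p)] / p^2 = 2·(1−p)/p = 97.84/100.00 = 0.9784
(1−p)/p = 0.9784/2 = 0.4892  ⇒  p = 1/(1 + 0.4892) = 0.6715
Js-62: 67.2%, Js-64: 32.8%.

67.2%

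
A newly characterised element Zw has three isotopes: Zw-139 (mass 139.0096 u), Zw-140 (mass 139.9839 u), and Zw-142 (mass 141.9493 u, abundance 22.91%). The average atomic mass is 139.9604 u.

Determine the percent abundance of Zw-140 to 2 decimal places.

Let x and y be the fractions of Zw-139 and Zw-140. Then x + y = 1 − 0.2291 = 0.7709 and 139.0096x + 139.9839y = 139.9604 − 0.2291×141.9493 = 107.43981537.
Substituting: 139.0096x + 139.9839(0.7709 − x) = 107.43981537
(139.0096 − 139.9839)x = -0.47377314  ⇒  x = 0.48627, y = 0.28463
Zw-139: 48.63%, Zw-140: 28.46%.

28.46%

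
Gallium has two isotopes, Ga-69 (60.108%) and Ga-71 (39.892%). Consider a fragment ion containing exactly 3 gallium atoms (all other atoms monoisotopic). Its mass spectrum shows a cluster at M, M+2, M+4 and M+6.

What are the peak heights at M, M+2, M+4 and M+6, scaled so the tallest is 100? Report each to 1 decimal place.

50.2 : 100.0 : 66.4 : 14.7

The 3 Ga atoms are independent, so intensities follow the terms of (0.60108 + 0.39892)^3.
P(M) = 0.60108^3 = 0.217169
P(M+2) = 3 × 0.60108^2 × 0.39892^1 = 0.432386
P(M+4) = 3 × 0.60108^1 × 0.39892^2 = 0.286963
P(M+6) = 0.39892^3 = 0.063483
The M+2 peak is largest (0.432386); scaling to 100 gives 50.2 : 100.0 : 66.4 : 14.7.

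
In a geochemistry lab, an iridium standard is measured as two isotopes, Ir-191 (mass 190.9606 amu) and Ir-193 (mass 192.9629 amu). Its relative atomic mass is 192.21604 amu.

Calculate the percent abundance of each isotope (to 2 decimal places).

With x = fraction of Ir-191 (so Ir-193 is 1 − x):
190.9606·x + 192.9629·(1 − x) = 192.21604
(190.9606 − 192.9629)·x = 192.21604 − 192.9629
x = -0.74686 / -2.0023 = 0.37300 → 37.30% Ir-191, 62.70% Ir-193.

Ir-191: 37.30%, Ir-193: 62.70%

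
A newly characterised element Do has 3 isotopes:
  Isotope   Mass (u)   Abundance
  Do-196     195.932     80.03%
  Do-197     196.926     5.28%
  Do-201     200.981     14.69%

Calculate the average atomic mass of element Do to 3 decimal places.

The abundance-weighted mean is 0.8003 × 195.932 + 0.0528 × 196.926 + 0.1469 × 200.981
= 156.8044 + 10.3977 + 29.5241 = 196.7262 u

196.726 u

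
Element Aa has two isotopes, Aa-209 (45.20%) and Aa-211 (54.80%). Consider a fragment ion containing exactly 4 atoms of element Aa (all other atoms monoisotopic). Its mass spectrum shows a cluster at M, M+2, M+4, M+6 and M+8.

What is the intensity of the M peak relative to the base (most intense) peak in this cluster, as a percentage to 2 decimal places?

Term probabilities: M 0.0417, M+2 0.2024, M+4 0.3681, M+6 0.2975, M+8 0.0902. Base peak = M+4.
P(M+4) = C(4,2) × 0.4520^2 × 0.5480^2 = 6 × 0.204304 × 0.300304 = 0.368120 (base)
P(M) = C(4,0) × 0.4520^4 × 0.5480^0 = 1 × 0.04174012 × 1.0000 = 0.041740
Relative intensity = 0.041740 / 0.368120 × 100 = 11.34

11.34%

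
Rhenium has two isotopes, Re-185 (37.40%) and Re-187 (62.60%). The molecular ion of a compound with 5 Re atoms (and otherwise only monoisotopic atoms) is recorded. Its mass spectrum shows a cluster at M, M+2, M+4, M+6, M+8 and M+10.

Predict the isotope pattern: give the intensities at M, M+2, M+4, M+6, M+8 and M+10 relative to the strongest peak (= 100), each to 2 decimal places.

Expanding (0.3740 + 0.6260)^5:
P(M) = 0.3740^5 = 0.007317
P(M+2) = 5 × 0.3740^4 × 0.6260^1 = 0.061239
P(M+4) = 10 × 0.3740^3 × 0.6260^2 = 0.205005
P(M+6) = 10 × 0.3740^2 × 0.6260^3 = 0.343136
P(M+8) = 5 × 0.3740^1 × 0.6260^4 = 0.287170
P(M+10) = 0.6260^5 = 0.096133
The M+6 peak is largest (0.343136); scaling to 100 gives 2.13 : 17.85 : 59.74 : 100.00 : 83.69 : 28.02.

2.13 : 17.85 : 59.74 : 100.00 : 83.69 : 28.02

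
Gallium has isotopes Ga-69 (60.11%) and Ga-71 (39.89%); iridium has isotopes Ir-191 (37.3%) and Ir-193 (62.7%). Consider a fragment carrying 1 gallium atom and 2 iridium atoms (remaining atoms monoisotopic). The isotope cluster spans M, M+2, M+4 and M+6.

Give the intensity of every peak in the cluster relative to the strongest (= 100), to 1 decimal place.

Gallium pattern (n=1): 0.6011 : 0.3989
Iridium pattern (n=2): 0.139129 : 0.467742 : 0.393129
Convolve the two distributions (both contribute in 2-u steps):
  M: 0.6011×0.139129 = 0.083630
  M+2: 0.6011×0.467742 + 0.3989×0.139129 = 0.336658
  M+4: 0.6011×0.393129 + 0.3989×0.467742 = 0.422892
  M+6: 0.3989×0.393129 = 0.156819
Scale to base peak (0.422892) = 100: 19.8 : 79.6 : 100.0 : 37.1

19.8 : 79.6 : 100.0 : 37.1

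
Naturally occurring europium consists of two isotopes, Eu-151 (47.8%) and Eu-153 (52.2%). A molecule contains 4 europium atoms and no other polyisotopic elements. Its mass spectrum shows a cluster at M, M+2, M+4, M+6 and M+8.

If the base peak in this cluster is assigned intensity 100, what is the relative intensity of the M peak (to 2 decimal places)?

13.98

Binomial terms of (0.478 + 0.522)^4: M 0.0522, M+2 0.2280, M+4 0.3735, M+6 0.2720, M+8 0.0742 → M+4 is the base peak.
P(M+4) = C(4,2) × 0.478^2 × 0.522^2 = 6 × 0.228484 × 0.272484 = 0.373549 (base)
P(M) = C(4,0) × 0.478^4 × 0.522^0 = 1 × 0.05220494 × 1.0000 = 0.052205
Relative intensity = 0.052205 / 0.373549 × 100 = 13.98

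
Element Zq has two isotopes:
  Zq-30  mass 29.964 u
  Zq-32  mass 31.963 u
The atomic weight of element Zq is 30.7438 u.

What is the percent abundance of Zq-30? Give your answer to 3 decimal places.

60.990%

Writing the weighted mean with unknown fraction x of Zq-30:
29.964·x + 31.963·(1 − x) = 30.7438
(29.964 − 31.963)·x = 30.7438 − 31.963
x = -1.2192 / -1.999 = 0.60990 → 60.990% Zq-30, 39.010% Zq-32.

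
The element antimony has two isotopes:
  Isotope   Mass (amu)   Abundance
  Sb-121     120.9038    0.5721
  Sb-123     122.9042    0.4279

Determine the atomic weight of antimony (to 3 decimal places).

121.760 amu

Ar = Σ fᵢ·mᵢ = 0.5721 × 120.9038 + 0.4279 × 122.9042
= 69.16906 + 52.59071 = 121.75977 amu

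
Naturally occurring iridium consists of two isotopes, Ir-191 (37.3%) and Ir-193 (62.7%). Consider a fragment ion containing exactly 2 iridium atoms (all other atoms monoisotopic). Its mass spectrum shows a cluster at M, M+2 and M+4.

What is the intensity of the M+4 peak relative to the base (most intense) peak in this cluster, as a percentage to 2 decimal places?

Binomial terms of (0.373 + 0.627)^2: M 0.1391, M+2 0.4677, M+4 0.3931 → M+2 is the base peak.
P(M+2) = C(2,1) × 0.373^1 × 0.627^1 = 2 × 0.3730 × 0.6270 = 0.467742 (base)
P(M+4) = C(2,2) × 0.373^0 × 0.627^2 = 1 × 1.0000 × 0.393129 = 0.393129
Relative intensity = 0.393129 / 0.467742 × 100 = 84.05

84.05%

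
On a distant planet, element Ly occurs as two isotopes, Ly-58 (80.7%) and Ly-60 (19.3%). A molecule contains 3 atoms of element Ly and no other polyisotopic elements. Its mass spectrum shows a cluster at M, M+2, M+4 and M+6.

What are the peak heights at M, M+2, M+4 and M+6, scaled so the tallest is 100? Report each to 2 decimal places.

The 3 Ly atoms are independent, so intensities follow the terms of (0.807 + 0.193)^3.
P(M) = 0.807^3 = 0.525558
P(M+2) = 3 × 0.807^2 × 0.193^1 = 0.377073
P(M+4) = 3 × 0.807^1 × 0.193^2 = 0.090180
P(M+6) = 0.193^3 = 0.007189
The M peak is largest (0.525558); scaling to 100 gives 100.00 : 71.75 : 17.16 : 1.37.

100.00 : 71.75 : 17.16 : 1.37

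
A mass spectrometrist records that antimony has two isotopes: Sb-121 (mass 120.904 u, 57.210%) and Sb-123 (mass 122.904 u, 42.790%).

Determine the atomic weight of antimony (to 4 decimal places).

Ar = Σ fᵢ·mᵢ = 0.57210 × 120.904 + 0.42790 × 122.904
= 69.16918 + 52.59062 = 121.75980 u

121.7598 u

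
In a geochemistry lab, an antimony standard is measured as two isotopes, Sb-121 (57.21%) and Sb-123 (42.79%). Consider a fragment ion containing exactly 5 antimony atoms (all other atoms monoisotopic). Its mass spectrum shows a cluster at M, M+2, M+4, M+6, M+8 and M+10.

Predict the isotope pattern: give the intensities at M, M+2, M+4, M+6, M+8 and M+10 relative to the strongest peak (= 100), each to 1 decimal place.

The 5 Sb atoms are independent, so intensities follow the terms of (0.5721 + 0.4279)^5.
P(M) = 0.5721^5 = 0.061286
P(M+2) = 5 × 0.5721^4 × 0.4279^1 = 0.229192
P(M+4) = 10 × 0.5721^3 × 0.4279^2 = 0.342847
P(M+6) = 10 × 0.5721^2 × 0.4279^3 = 0.256431
P(M+8) = 5 × 0.5721^1 × 0.4279^4 = 0.095898
P(M+10) = 0.4279^5 = 0.014345
The M+4 peak is largest (0.342847); scaling to 100 gives 17.9 : 66.8 : 100.0 : 74.8 : 28.0 : 4.2.

17.9 : 66.8 : 100.0 : 74.8 : 28.0 : 4.2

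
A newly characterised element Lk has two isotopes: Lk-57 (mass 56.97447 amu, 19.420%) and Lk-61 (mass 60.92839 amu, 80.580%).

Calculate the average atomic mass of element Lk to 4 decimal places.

60.1605 amu

Average mass = Σ (abundance × isotope mass) = 0.19420 × 56.97447 + 0.80580 × 60.92839
= 11.064442 + 49.096097 = 60.160539 amu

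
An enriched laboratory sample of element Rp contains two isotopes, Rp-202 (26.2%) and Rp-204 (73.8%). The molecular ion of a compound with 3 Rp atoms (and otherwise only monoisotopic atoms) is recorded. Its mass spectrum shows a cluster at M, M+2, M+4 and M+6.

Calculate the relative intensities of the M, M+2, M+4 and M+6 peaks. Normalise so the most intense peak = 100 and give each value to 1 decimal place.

The 3 Rp atoms are independent, so intensities follow the terms of (0.262 + 0.738)^3.
P(M) = 0.262^3 = 0.017985
P(M+2) = 3 × 0.262^2 × 0.738^1 = 0.151978
P(M+4) = 3 × 0.262^1 × 0.738^2 = 0.428090
P(M+6) = 0.738^3 = 0.401947
The M+4 peak is largest (0.428090); scaling to 100 gives 4.2 : 35.5 : 100.0 : 93.9.

4.2 : 35.5 : 100.0 : 93.9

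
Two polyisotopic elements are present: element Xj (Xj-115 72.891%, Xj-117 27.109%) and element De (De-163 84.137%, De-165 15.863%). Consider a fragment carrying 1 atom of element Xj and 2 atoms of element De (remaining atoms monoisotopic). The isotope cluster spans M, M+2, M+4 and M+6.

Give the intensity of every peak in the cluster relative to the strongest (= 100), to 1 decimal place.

Element Xj pattern (n=1): 0.72891 : 0.27109
Element De pattern (n=2): 0.70790348 : 0.26693305 : 0.02516348
Convolve the two distributions (both contribute in 2-u steps):
  M: 0.72891×0.70790348 = 0.515998
  M+2: 0.72891×0.26693305 + 0.27109×0.70790348 = 0.386476
  M+4: 0.72891×0.02516348 + 0.27109×0.26693305 = 0.090705
  M+6: 0.27109×0.02516348 = 0.006822
Scale to base peak (0.515998) = 100: 100.0 : 74.9 : 17.6 : 1.3

100.0 : 74.9 : 17.6 : 1.3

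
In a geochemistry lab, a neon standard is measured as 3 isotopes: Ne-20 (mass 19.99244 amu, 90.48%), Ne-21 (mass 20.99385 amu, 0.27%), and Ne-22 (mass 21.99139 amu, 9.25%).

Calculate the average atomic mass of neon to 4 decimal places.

20.1800 amu

The abundance-weighted mean is 0.9048 × 19.99244 + 0.0027 × 20.99385 + 0.0925 × 21.99139
= 18.089160 + 0.056683 + 2.034204 = 20.180047 amu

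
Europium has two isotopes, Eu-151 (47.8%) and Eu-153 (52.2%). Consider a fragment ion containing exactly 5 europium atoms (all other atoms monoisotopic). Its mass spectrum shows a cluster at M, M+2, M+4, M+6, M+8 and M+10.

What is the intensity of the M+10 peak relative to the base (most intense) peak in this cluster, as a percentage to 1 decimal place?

Term probabilities: M 0.0250, M+2 0.1363, M+4 0.2976, M+6 0.3250, M+8 0.1775, M+10 0.0388. Base peak = M+6.
P(M+6) = C(5,3) × 0.478^2 × 0.522^3 = 10 × 0.228484 × 0.14223665 = 0.324988 (base)
P(M+10) = C(5,5) × 0.478^0 × 0.522^5 = 1 × 1.0000 × 0.03875721 = 0.038757
Relative intensity = 0.038757 / 0.324988 × 100 = 11.9

11.9%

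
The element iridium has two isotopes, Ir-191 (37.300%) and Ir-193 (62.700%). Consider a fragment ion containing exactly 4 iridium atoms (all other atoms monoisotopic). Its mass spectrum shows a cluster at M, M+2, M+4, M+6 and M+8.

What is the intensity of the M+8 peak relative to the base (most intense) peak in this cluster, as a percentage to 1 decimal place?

(0.37300 + 0.62700)^4 gives M 0.0194, M+2 0.1302, M+4 0.3282, M+6 0.3678, M+8 0.1546; the largest is M+6.
P(M+6) = C(4,3) × 0.37300^1 × 0.62700^3 = 4 × 0.3730 × 0.24649188 = 0.367766 (base)
P(M+8) = C(4,4) × 0.37300^0 × 0.62700^4 = 1 × 1.0000 × 0.15455041 = 0.154550
Relative intensity = 0.154550 / 0.367766 × 100 = 42.0

42.0%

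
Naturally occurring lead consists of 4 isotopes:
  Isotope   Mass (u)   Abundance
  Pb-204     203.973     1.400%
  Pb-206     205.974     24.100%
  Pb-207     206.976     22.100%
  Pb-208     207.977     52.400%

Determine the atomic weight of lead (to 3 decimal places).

Ar = Σ fᵢ·mᵢ = 0.01400 × 203.973 + 0.24100 × 205.974 + 0.22100 × 206.976 + 0.52400 × 207.977
= 2.8556 + 49.6397 + 45.7417 + 108.9799 = 207.2169 u

207.217 u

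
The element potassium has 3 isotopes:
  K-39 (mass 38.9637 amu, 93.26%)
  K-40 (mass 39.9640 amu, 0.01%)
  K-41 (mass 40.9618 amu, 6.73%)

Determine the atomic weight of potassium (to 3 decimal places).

39.098 amu

Ar = Σ fᵢ·mᵢ = 0.9326 × 38.9637 + 0.0001 × 39.9640 + 0.0673 × 40.9618
= 36.33755 + 0.00400 + 2.75673 = 39.09828 amu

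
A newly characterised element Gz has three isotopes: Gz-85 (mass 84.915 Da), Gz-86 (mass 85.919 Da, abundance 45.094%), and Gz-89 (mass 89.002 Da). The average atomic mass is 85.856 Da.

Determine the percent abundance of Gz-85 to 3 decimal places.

42.959%

The remaining 54.906% is split between Gz-85 (fraction x) and Gz-89 (fraction 0.54906 − x).
Substituting: 84.915x + 89.002(0.54906 − x) = 47.11168614
(84.915 − 89.002)x = -1.75575198  ⇒  x = 0.42959, y = 0.11947
Gz-85: 42.959%, Gz-89: 11.947%.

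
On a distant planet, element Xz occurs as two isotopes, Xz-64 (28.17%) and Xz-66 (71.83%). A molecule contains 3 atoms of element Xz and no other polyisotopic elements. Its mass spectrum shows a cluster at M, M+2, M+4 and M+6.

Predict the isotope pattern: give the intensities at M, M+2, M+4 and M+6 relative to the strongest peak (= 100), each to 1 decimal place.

5.1 : 39.2 : 100.0 : 85.0

The 3 Xz atoms are independent, so intensities follow the terms of (0.2817 + 0.7183)^3.
P(M) = 0.2817^3 = 0.022354
P(M+2) = 3 × 0.2817^2 × 0.7183^1 = 0.171002
P(M+4) = 3 × 0.2817^1 × 0.7183^2 = 0.436033
P(M+6) = 0.7183^3 = 0.370610
The M+4 peak is largest (0.436033); scaling to 100 gives 5.1 : 39.2 : 100.0 : 85.0.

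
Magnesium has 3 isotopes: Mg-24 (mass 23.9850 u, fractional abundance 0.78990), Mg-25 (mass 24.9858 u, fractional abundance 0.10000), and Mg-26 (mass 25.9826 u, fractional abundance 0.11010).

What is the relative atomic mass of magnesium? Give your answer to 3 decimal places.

24.305 u

Ar = Σ fᵢ·mᵢ = 0.78990 × 23.9850 + 0.10000 × 24.9858 + 0.11010 × 25.9826
= 18.94575 + 2.49858 + 2.86068 = 24.30501 u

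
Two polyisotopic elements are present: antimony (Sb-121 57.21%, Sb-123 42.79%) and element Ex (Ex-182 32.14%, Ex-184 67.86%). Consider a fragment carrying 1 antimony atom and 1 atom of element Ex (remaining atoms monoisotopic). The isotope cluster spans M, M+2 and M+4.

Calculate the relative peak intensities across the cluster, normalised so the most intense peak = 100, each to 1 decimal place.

Antimony pattern (n=1): 0.5721 : 0.4279
Element Ex pattern (n=1): 0.3214 : 0.6786
Convolve the two distributions (both contribute in 2-u steps):
  M: 0.5721×0.3214 = 0.183873
  M+2: 0.5721×0.6786 + 0.4279×0.3214 = 0.525754
  M+4: 0.4279×0.6786 = 0.290373
Scale to base peak (0.525754) = 100: 35.0 : 100.0 : 55.2

35.0 : 100.0 : 55.2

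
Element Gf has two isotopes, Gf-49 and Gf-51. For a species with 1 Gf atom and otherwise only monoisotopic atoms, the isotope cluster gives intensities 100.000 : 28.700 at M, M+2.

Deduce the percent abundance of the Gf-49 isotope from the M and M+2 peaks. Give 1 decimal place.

77.7%

If p is the fraction of Gf that is Gf-49, then I(M+2)/I(M) = [C(1,1)·p^0·(1−p)] / p^1 = 1·(1−p)/p = 28.700/100.000 = 0.2870
(1−p)/p = 0.2870/1 = 0.2870  ⇒  p = 1/(1 + 0.2870) = 0.7770
Gf-49: 77.7%, Gf-51: 22.3%.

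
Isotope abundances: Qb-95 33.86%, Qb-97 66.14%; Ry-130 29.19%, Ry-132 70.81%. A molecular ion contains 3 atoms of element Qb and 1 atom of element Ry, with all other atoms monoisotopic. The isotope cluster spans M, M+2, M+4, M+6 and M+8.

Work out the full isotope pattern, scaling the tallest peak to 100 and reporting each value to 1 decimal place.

Element Qb pattern (n=3): 0.03882048 : 0.22748845 : 0.44436167 : 0.2893294
Element Ry pattern (n=1): 0.2919 : 0.7081
Convolve the two distributions (both contribute in 2-u steps):
  M: 0.03882048×0.2919 = 0.011332
  M+2: 0.03882048×0.7081 + 0.22748845×0.2919 = 0.093893
  M+4: 0.22748845×0.7081 + 0.44436167×0.2919 = 0.290794
  M+6: 0.44436167×0.7081 + 0.2893294×0.2919 = 0.399108
  M+8: 0.2893294×0.7081 = 0.204874
Scale to base peak (0.399108) = 100: 2.8 : 23.5 : 72.9 : 100.0 : 51.3

2.8 : 23.5 : 72.9 : 100.0 : 51.3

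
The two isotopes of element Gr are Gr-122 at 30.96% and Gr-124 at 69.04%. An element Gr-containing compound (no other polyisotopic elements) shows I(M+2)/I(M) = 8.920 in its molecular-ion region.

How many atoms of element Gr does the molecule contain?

4

With n Gr atoms, P(M+2)/P(M) = C(n,1)·p^(n−1)q / p^n = n·q/p = n · 0.6904/0.3096.
n = 8.920 × 0.3096/0.6904 = 4.00 ≈ 4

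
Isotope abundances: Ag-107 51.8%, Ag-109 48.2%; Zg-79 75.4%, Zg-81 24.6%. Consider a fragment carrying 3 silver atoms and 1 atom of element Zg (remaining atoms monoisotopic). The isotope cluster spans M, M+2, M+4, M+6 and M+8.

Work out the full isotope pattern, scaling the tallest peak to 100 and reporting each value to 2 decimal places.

28.50 : 88.87 : 100.00 : 47.12 : 7.49

Silver pattern (n=3): 0.13899183 : 0.3879965 : 0.3610315 : 0.11198017
Element Zg pattern (n=1): 0.7540 : 0.2460
Convolve the two distributions (both contribute in 2-u steps):
  M: 0.13899183×0.7540 = 0.104800
  M+2: 0.13899183×0.2460 + 0.3879965×0.7540 = 0.326741
  M+4: 0.3879965×0.2460 + 0.3610315×0.7540 = 0.367665
  M+6: 0.3610315×0.2460 + 0.11198017×0.7540 = 0.173247
  M+8: 0.11198017×0.2460 = 0.027547
Scale to base peak (0.367665) = 100: 28.50 : 88.87 : 100.00 : 47.12 : 7.49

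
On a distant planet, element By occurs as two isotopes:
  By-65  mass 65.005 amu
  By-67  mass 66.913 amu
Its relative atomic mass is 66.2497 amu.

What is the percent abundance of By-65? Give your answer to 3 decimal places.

Writing the weighted mean with unknown fraction x of By-65:
65.005·x + 66.913·(1 − x) = 66.2497
(65.005 − 66.913)·x = 66.2497 − 66.913
x = -0.6633 / -1.908 = 0.34764 → 34.764% By-65, 65.236% By-67.

34.764%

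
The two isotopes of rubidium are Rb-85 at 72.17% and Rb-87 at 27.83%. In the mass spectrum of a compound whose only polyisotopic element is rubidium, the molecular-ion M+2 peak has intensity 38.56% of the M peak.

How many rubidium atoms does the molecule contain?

1

With n Rb atoms, P(M+2)/P(M) = C(n,1)·p^(n−1)q / p^n = n·q/p = n · 0.2783/0.7217.
n = 0.3856 × 0.7217/0.2783 = 1.00 ≈ 1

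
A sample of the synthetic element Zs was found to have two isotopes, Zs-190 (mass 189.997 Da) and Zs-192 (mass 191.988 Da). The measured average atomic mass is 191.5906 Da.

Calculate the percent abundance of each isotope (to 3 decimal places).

Zs-190: 19.960%, Zs-192: 80.040%

With x = fraction of Zs-190 (so Zs-192 is 1 − x):
189.997·x + 191.988·(1 − x) = 191.5906
(189.997 − 191.988)·x = 191.5906 − 191.988
x = -0.3974 / -1.991 = 0.19960 → 19.960% Zs-190, 80.040% Zs-192.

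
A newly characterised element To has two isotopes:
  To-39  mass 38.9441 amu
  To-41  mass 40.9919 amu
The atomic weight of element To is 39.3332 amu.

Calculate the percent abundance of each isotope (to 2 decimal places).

Let x be the fractional abundance of To-39; then To-41 has abundance 1 − x.
38.9441·x + 40.9919·(1 − x) = 39.3332
(38.9441 − 40.9919)·x = 39.3332 − 40.9919
x = -1.6587 / -2.0478 = 0.80999 → 81.00% To-39, 19.00% To-41.

To-39: 81.00%, To-41: 19.00%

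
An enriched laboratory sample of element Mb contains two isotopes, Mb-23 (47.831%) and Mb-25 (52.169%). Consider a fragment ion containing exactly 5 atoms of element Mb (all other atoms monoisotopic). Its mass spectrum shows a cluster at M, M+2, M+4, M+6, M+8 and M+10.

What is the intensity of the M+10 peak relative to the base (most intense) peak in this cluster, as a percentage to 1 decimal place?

Term probabilities: M 0.0250, M+2 0.1365, M+4 0.2978, M+6 0.3248, M+8 0.1771, M+10 0.0386. Base peak = M+6.
P(M+6) = C(5,3) × 0.47831^2 × 0.52169^3 = 10 × 0.22878046 × 0.14198339 = 0.324830 (base)
P(M+10) = C(5,5) × 0.47831^0 × 0.52169^5 = 1 × 1.0000 × 0.03864226 = 0.038642
Relative intensity = 0.038642 / 0.324830 × 100 = 11.9

11.9%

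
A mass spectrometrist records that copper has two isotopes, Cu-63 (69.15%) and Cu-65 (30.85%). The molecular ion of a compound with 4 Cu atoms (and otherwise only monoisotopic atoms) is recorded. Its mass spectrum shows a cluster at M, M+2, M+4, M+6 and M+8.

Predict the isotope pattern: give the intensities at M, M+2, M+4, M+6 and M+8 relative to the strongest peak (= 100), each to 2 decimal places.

The 4 Cu atoms are independent, so intensities follow the terms of (0.6915 + 0.3085)^4.
P(M) = 0.6915^4 = 0.228649
P(M+2) = 4 × 0.6915^3 × 0.3085^1 = 0.408030
P(M+4) = 6 × 0.6915^2 × 0.3085^2 = 0.273052
P(M+6) = 4 × 0.6915^1 × 0.3085^3 = 0.081212
P(M+8) = 0.3085^4 = 0.009058
The M+2 peak is largest (0.408030); scaling to 100 gives 56.04 : 100.00 : 66.92 : 19.90 : 2.22.

56.04 : 100.00 : 66.92 : 19.90 : 2.22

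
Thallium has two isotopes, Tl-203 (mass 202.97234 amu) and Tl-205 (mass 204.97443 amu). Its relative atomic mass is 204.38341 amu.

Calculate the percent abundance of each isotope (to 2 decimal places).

Tl-203: 29.52%, Tl-205: 70.48%

With x = fraction of Tl-203 (so Tl-205 is 1 − x):
202.97234·x + 204.97443·(1 − x) = 204.38341
(202.97234 − 204.97443)·x = 204.38341 − 204.97443
x = -0.59102 / -2.00209 = 0.29520 → 29.52% Tl-203, 70.48% Tl-205.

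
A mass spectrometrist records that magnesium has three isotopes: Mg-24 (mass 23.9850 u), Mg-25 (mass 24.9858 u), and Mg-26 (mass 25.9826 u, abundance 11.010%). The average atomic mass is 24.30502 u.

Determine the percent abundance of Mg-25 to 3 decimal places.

Let x and y be the fractions of Mg-24 and Mg-25. Then x + y = 1 − 0.11010 = 0.88990 and 23.9850x + 24.9858y = 24.30502 − 0.11010×25.9826 = 21.44433574.
Substituting: 23.9850x + 24.9858(0.88990 − x) = 21.44433574
(23.9850 − 24.9858)x = -0.79052768  ⇒  x = 0.78990, y = 0.10000
Mg-24: 78.990%, Mg-25: 10.000%.

10.000%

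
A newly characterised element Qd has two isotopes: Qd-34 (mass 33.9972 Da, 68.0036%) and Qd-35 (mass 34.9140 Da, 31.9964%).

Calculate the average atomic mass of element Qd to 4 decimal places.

Average mass = Σ (abundance × isotope mass) = 0.680036 × 33.9972 + 0.319964 × 34.9140
= 23.11932 + 11.17122 = 34.29054 Da

34.2905 Da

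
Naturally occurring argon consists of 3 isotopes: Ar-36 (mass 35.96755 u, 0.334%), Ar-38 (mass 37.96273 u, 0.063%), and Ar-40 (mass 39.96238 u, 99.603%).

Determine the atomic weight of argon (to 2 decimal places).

39.95 u

The abundance-weighted mean is 0.00334 × 35.96755 + 0.00063 × 37.96273 + 0.99603 × 39.96238
= 0.120132 + 0.023917 + 39.803729 = 39.947778 u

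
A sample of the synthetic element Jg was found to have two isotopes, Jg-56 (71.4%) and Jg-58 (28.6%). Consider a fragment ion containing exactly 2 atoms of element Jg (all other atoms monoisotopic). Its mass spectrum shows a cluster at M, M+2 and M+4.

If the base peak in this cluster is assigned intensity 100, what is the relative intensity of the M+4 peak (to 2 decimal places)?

(0.714 + 0.286)^2 gives M 0.5098, M+2 0.4084, M+4 0.0818; the largest is M.
P(M) = C(2,0) × 0.714^2 × 0.286^0 = 1 × 0.509796 × 1.0000 = 0.509796 (base)
P(M+4) = C(2,2) × 0.714^0 × 0.286^2 = 1 × 1.0000 × 0.081796 = 0.081796
Relative intensity = 0.081796 / 0.509796 × 100 = 16.04

16.04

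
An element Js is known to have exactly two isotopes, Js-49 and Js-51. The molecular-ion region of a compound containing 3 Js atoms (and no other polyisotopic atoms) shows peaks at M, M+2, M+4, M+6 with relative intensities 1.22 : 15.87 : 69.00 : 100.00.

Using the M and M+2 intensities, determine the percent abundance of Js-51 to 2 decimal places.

Write p for the Js-49 fraction. I(M+2)/I(M) = [C(3,1)·p^2·(1−p)] / p^3 = 3·(1−p)/p = 15.87/1.22 = 13.0082
(1−p)/p = 13.0082/3 = 4.3361  ⇒  p = 1/(1 + 4.3361) = 0.1874
Js-49: 18.74%, Js-51: 81.26%.

81.26%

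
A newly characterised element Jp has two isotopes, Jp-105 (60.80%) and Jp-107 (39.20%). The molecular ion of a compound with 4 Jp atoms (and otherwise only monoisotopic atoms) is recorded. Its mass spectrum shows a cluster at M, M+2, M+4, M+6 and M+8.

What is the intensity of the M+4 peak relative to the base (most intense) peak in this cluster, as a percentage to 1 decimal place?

Binomial terms of (0.6080 + 0.3920)^4: M 0.1367, M+2 0.3524, M+4 0.3408, M+6 0.1465, M+8 0.0236 → M+2 is the base peak.
P(M+2) = C(4,1) × 0.6080^3 × 0.3920^1 = 4 × 0.22475571 × 0.3920 = 0.352417 (base)
P(M+4) = C(4,2) × 0.6080^2 × 0.3920^2 = 6 × 0.369664 × 0.153664 = 0.340824
Relative intensity = 0.340824 / 0.352417 × 100 = 96.7

96.7%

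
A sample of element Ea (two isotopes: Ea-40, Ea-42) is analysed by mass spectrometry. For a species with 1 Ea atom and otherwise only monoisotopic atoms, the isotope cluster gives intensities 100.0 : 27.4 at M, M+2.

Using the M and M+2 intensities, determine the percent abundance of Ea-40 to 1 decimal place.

78.5%

If p is the fraction of Ea that is Ea-40, then I(M+2)/I(M) = [C(1,1)·p^0·(1−p)] / p^1 = 1·(1−p)/p = 27.4/100.0 = 0.2740
(1−p)/p = 0.2740/1 = 0.2740  ⇒  p = 1/(1 + 0.2740) = 0.7849
Ea-40: 78.5%, Ea-42: 21.5%.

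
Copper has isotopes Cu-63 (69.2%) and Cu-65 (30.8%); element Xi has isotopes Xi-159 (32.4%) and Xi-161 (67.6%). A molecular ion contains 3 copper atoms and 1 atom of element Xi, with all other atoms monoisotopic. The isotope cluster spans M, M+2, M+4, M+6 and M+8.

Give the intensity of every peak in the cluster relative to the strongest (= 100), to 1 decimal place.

29.2 : 100.0 : 98.8 : 38.8 : 5.4

Copper pattern (n=3): 0.33137389 : 0.44247034 : 0.19693766 : 0.02921811
Element Xi pattern (n=1): 0.3240 : 0.6760
Convolve the two distributions (both contribute in 2-u steps):
  M: 0.33137389×0.3240 = 0.107365
  M+2: 0.33137389×0.6760 + 0.44247034×0.3240 = 0.367369
  M+4: 0.44247034×0.6760 + 0.19693766×0.3240 = 0.362918
  M+6: 0.19693766×0.6760 + 0.02921811×0.3240 = 0.142597
  M+8: 0.02921811×0.6760 = 0.019751
Scale to base peak (0.367369) = 100: 29.2 : 100.0 : 98.8 : 38.8 : 5.4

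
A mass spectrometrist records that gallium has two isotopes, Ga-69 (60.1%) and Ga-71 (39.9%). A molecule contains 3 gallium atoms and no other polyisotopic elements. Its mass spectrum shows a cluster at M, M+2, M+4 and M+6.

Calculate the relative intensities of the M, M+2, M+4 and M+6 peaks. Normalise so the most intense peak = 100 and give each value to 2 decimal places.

The 3 Ga atoms are independent, so intensities follow the terms of (0.601 + 0.399)^3.
P(M) = 0.601^3 = 0.217082
P(M+2) = 3 × 0.601^2 × 0.399^1 = 0.432358
P(M+4) = 3 × 0.601^1 × 0.399^2 = 0.287039
P(M+6) = 0.399^3 = 0.063521
The M+2 peak is largest (0.432358); scaling to 100 gives 50.21 : 100.00 : 66.39 : 14.69.

50.21 : 100.00 : 66.39 : 14.69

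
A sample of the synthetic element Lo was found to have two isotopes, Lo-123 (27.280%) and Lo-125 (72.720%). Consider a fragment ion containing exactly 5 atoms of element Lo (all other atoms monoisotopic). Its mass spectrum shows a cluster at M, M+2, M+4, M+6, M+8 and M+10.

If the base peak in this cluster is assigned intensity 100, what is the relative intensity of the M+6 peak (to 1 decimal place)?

Term probabilities: M 0.0015, M+2 0.0201, M+4 0.1074, M+6 0.2862, M+8 0.3814, M+10 0.2034. Base peak = M+8.
P(M+8) = C(5,4) × 0.27280^1 × 0.72720^4 = 5 × 0.2728 × 0.27965042 = 0.381443 (base)
P(M+6) = C(5,3) × 0.27280^2 × 0.72720^3 = 10 × 0.07441984 × 0.38455779 = 0.286187
Relative intensity = 0.286187 / 0.381443 × 100 = 75.0

75.0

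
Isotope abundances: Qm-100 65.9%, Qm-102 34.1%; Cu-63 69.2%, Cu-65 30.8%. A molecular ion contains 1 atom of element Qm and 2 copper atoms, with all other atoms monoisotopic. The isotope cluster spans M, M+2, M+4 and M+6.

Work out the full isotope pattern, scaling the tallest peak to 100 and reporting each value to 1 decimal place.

71.0 : 100.0 : 46.8 : 7.3

Element Qm pattern (n=1): 0.6590 : 0.3410
Copper pattern (n=2): 0.478864 : 0.426272 : 0.094864
Convolve the two distributions (both contribute in 2-u steps):
  M: 0.6590×0.478864 = 0.315571
  M+2: 0.6590×0.426272 + 0.3410×0.478864 = 0.444206
  M+4: 0.6590×0.094864 + 0.3410×0.426272 = 0.207874
  M+6: 0.3410×0.094864 = 0.032349
Scale to base peak (0.444206) = 100: 71.0 : 100.0 : 46.8 : 7.3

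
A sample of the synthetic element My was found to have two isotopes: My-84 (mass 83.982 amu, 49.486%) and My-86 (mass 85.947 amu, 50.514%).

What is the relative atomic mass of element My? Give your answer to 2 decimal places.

84.97 amu

Ar = Σ fᵢ·mᵢ = 0.49486 × 83.982 + 0.50514 × 85.947
= 41.5593 + 43.4153 = 84.9746 amu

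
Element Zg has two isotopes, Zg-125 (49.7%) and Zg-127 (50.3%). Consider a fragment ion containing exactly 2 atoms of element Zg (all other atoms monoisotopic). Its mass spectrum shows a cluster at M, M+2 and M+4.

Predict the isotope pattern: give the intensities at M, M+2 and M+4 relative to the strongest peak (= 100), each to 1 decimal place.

49.4 : 100.0 : 50.6

Expanding (0.497 + 0.503)^2:
P(M) = 0.497^2 = 0.247009
P(M+2) = 2 × 0.497^1 × 0.503^1 = 0.499982
P(M+4) = 0.503^2 = 0.253009
The M+2 peak is largest (0.499982); scaling to 100 gives 49.4 : 100.0 : 50.6.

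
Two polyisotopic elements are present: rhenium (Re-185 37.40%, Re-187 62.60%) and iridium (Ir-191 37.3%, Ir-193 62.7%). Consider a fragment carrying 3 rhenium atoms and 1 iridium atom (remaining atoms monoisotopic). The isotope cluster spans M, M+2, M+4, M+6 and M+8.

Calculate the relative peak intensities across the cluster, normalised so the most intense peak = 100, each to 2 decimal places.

Rhenium pattern (n=3): 0.05231362 : 0.26268713 : 0.43968487 : 0.24531438
Iridium pattern (n=1): 0.3730 : 0.6270
Convolve the two distributions (both contribute in 2-u steps):
  M: 0.05231362×0.3730 = 0.019513
  M+2: 0.05231362×0.6270 + 0.26268713×0.3730 = 0.130783
  M+4: 0.26268713×0.6270 + 0.43968487×0.3730 = 0.328707
  M+6: 0.43968487×0.6270 + 0.24531438×0.3730 = 0.367185
  M+8: 0.24531438×0.6270 = 0.153812
Scale to base peak (0.367185) = 100: 5.31 : 35.62 : 89.52 : 100.00 : 41.89

5.31 : 35.62 : 89.52 : 100.00 : 41.89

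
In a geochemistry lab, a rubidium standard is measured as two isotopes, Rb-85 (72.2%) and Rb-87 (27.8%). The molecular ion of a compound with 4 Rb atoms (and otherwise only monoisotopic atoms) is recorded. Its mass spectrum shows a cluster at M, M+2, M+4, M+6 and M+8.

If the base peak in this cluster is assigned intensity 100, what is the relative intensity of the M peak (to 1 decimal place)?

64.9

Binomial terms of (0.722 + 0.278)^4: M 0.2717, M+2 0.4185, M+4 0.2417, M+6 0.0620, M+8 0.0060 → M+2 is the base peak.
P(M+2) = C(4,1) × 0.722^3 × 0.278^1 = 4 × 0.37636705 × 0.2780 = 0.418520 (base)
P(M) = C(4,0) × 0.722^4 × 0.278^0 = 1 × 0.27173701 × 1.0000 = 0.271737
Relative intensity = 0.271737 / 0.418520 × 100 = 64.9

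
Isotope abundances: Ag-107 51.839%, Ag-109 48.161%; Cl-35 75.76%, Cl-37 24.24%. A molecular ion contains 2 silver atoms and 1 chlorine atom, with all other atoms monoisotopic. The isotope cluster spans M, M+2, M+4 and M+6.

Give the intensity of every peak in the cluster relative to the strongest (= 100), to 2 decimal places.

45.91 : 100.00 : 66.92 : 12.68

Silver pattern (n=2): 0.26872819 : 0.49932362 : 0.23194819
Chlorine pattern (n=1): 0.7576 : 0.2424
Convolve the two distributions (both contribute in 2-u steps):
  M: 0.26872819×0.7576 = 0.203588
  M+2: 0.26872819×0.2424 + 0.49932362×0.7576 = 0.443427
  M+4: 0.49932362×0.2424 + 0.23194819×0.7576 = 0.296760
  M+6: 0.23194819×0.2424 = 0.056224
Scale to base peak (0.443427) = 100: 45.91 : 100.00 : 66.92 : 12.68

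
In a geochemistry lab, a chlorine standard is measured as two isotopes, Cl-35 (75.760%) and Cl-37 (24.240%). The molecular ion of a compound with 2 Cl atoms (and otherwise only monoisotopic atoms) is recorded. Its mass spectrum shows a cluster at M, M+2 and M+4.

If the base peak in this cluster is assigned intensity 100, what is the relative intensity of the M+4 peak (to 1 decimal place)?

10.2

Binomial terms of (0.75760 + 0.24240)^2: M 0.5740, M+2 0.3673, M+4 0.0588 → M is the base peak.
P(M) = C(2,0) × 0.75760^2 × 0.24240^0 = 1 × 0.57395776 × 1.0000 = 0.573958 (base)
P(M+4) = C(2,2) × 0.75760^0 × 0.24240^2 = 1 × 1.0000 × 0.05875776 = 0.058758
Relative intensity = 0.058758 / 0.573958 × 100 = 10.2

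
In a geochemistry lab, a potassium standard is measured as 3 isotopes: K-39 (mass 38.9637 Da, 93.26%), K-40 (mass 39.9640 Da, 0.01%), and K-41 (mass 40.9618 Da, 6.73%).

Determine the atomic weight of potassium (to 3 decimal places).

39.098 Da

Average mass = Σ (abundance × isotope mass) = 0.9326 × 38.9637 + 0.0001 × 39.9640 + 0.0673 × 40.9618
= 36.33755 + 0.00400 + 2.75673 = 39.09828 Da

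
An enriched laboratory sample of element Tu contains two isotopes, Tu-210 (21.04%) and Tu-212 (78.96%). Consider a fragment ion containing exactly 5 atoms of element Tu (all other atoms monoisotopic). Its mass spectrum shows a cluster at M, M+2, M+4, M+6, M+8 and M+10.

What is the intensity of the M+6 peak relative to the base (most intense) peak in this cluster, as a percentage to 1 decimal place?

53.3%

Binomial terms of (0.2104 + 0.7896)^5: M 0.0004, M+2 0.0077, M+4 0.0581, M+6 0.2179, M+8 0.4089, M+10 0.3069 → M+8 is the base peak.
P(M+8) = C(5,4) × 0.2104^1 × 0.7896^4 = 5 × 0.2104 × 0.38871255 = 0.408926 (base)
P(M+6) = C(5,3) × 0.2104^2 × 0.7896^3 = 10 × 0.04426816 × 0.49229046 = 0.217928
Relative intensity = 0.217928 / 0.408926 × 100 = 53.3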